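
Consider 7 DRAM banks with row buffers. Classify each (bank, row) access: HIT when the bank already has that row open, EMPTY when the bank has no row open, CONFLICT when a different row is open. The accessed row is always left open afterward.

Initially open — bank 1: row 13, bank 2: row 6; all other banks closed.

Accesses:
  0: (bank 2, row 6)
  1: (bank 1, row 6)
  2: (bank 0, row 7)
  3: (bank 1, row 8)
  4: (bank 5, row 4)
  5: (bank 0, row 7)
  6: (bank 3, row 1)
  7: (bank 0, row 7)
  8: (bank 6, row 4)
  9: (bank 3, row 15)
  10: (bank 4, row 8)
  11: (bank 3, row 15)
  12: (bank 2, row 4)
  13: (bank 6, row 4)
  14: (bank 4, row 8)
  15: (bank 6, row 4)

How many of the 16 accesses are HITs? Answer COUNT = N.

#0 (2,6) H  (was 6)
#1 (1,6) C  (was 13)
#2 (0,7) E
#3 (1,8) C  (was 6)
#4 (5,4) E
#5 (0,7) H  (was 7)
#6 (3,1) E
#7 (0,7) H  (was 7)
#8 (6,4) E
#9 (3,15) C  (was 1)
#10 (4,8) E
#11 (3,15) H  (was 15)
#12 (2,4) C  (was 6)
#13 (6,4) H  (was 4)
#14 (4,8) H  (was 8)
#15 (6,4) H  (was 4)

COUNT = 7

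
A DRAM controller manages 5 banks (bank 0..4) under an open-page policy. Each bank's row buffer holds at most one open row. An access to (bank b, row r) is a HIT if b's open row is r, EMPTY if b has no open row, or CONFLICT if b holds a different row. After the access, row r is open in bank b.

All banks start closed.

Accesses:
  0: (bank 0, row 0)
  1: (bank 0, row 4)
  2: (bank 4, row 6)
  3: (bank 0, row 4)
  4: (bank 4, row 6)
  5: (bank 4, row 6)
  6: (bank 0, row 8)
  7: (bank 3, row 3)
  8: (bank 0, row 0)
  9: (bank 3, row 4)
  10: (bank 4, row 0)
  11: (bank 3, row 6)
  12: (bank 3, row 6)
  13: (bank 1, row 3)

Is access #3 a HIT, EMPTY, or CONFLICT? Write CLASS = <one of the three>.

step 0: bank0 None->0 [EMPTY]
step 1: bank0 0->4 [CONFLICT]
step 2: bank4 None->6 [EMPTY]
step 3: bank0 4->4 [HIT]
step 4: bank4 6->6 [HIT]
step 5: bank4 6->6 [HIT]
step 6: bank0 4->8 [CONFLICT]
step 7: bank3 None->3 [EMPTY]
step 8: bank0 8->0 [CONFLICT]
step 9: bank3 3->4 [CONFLICT]
step 10: bank4 6->0 [CONFLICT]
step 11: bank3 4->6 [CONFLICT]
step 12: bank3 6->6 [HIT]
step 13: bank1 None->3 [EMPTY]

CLASS = HIT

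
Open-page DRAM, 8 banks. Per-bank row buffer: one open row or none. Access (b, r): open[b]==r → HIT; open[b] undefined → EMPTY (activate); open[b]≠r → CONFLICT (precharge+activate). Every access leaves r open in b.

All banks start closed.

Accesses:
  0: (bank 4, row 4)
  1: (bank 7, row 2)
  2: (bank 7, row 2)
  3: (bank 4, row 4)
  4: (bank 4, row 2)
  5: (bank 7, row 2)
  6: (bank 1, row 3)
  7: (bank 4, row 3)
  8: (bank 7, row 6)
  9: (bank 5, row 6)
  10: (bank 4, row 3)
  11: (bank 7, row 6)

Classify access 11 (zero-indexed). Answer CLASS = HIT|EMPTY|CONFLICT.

CLASS = HIT

0: bank 4 row 4 — prev None → EMPTY
1: bank 7 row 2 — prev None → EMPTY
2: bank 7 row 2 — prev 2 → HIT
3: bank 4 row 4 — prev 4 → HIT
4: bank 4 row 2 — prev 4 → CONFLICT
5: bank 7 row 2 — prev 2 → HIT
6: bank 1 row 3 — prev None → EMPTY
7: bank 4 row 3 — prev 2 → CONFLICT
8: bank 7 row 6 — prev 2 → CONFLICT
9: bank 5 row 6 — prev None → EMPTY
10: bank 4 row 3 — prev 3 → HIT
11: bank 7 row 6 — prev 6 → HIT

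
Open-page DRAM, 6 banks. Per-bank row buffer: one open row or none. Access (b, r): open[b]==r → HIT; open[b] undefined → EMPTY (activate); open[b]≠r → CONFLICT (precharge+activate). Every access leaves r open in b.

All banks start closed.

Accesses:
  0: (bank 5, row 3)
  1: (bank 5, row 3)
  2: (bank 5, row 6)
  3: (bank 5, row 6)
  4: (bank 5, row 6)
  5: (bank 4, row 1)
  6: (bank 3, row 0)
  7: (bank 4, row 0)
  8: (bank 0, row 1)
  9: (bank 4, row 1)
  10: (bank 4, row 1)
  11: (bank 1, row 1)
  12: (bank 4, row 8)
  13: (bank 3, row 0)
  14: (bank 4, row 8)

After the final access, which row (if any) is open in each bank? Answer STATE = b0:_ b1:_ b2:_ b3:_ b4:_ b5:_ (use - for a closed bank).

STATE = b0:1 b1:1 b2:- b3:0 b4:8 b5:6

0: bank 5 row 3 — prev None → EMPTY
1: bank 5 row 3 — prev 3 → HIT
2: bank 5 row 6 — prev 3 → CONFLICT
3: bank 5 row 6 — prev 6 → HIT
4: bank 5 row 6 — prev 6 → HIT
5: bank 4 row 1 — prev None → EMPTY
6: bank 3 row 0 — prev None → EMPTY
7: bank 4 row 0 — prev 1 → CONFLICT
8: bank 0 row 1 — prev None → EMPTY
9: bank 4 row 1 — prev 0 → CONFLICT
10: bank 4 row 1 — prev 1 → HIT
11: bank 1 row 1 — prev None → EMPTY
12: bank 4 row 8 — prev 1 → CONFLICT
13: bank 3 row 0 — prev 0 → HIT
14: bank 4 row 8 — prev 8 → HIT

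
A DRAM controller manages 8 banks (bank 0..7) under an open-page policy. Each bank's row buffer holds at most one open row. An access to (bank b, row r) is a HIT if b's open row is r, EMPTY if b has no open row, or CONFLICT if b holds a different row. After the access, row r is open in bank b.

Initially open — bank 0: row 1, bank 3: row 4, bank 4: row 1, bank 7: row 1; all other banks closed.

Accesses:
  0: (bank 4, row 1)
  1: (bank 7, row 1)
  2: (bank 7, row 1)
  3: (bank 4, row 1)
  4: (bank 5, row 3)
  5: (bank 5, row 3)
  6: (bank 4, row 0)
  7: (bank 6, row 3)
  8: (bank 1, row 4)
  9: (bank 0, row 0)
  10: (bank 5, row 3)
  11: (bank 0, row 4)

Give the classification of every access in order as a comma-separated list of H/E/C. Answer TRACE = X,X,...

#0 (4,1) H  (was 1)
#1 (7,1) H  (was 1)
#2 (7,1) H  (was 1)
#3 (4,1) H  (was 1)
#4 (5,3) E
#5 (5,3) H  (was 3)
#6 (4,0) C  (was 1)
#7 (6,3) E
#8 (1,4) E
#9 (0,0) C  (was 1)
#10 (5,3) H  (was 3)
#11 (0,4) C  (was 0)

TRACE = H,H,H,H,E,H,C,E,E,C,H,C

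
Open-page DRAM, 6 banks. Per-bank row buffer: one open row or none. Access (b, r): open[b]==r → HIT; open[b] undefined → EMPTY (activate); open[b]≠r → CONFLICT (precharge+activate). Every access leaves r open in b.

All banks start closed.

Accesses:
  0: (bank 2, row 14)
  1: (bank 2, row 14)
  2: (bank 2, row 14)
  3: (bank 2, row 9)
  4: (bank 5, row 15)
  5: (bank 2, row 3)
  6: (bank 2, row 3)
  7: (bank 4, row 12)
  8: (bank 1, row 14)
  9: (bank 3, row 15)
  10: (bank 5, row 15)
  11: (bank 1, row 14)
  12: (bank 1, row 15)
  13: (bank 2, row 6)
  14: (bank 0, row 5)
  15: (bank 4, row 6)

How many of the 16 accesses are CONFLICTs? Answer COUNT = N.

  [0] b2 r14: no row ⇒ E
  [1] b2 r14: had r14 ⇒ H
  [2] b2 r14: had r14 ⇒ H
  [3] b2 r9: had r14 ⇒ C
  [4] b5 r15: no row ⇒ E
  [5] b2 r3: had r9 ⇒ C
  [6] b2 r3: had r3 ⇒ H
  [7] b4 r12: no row ⇒ E
  [8] b1 r14: no row ⇒ E
  [9] b3 r15: no row ⇒ E
  [10] b5 r15: had r15 ⇒ H
  [11] b1 r14: had r14 ⇒ H
  [12] b1 r15: had r14 ⇒ C
  [13] b2 r6: had r3 ⇒ C
  [14] b0 r5: no row ⇒ E
  [15] b4 r6: had r12 ⇒ C

COUNT = 5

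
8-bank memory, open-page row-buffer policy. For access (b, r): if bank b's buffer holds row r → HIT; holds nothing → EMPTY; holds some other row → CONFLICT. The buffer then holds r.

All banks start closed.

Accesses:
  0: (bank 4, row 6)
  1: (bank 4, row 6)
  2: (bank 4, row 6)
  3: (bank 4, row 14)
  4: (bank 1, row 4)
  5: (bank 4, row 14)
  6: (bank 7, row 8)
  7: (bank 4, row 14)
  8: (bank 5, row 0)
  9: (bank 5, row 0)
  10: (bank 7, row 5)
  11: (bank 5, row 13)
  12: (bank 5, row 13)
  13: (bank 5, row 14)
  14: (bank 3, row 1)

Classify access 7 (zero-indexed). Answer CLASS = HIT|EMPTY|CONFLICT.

CLASS = HIT

step 0: bank4 None->6 [EMPTY]
step 1: bank4 6->6 [HIT]
step 2: bank4 6->6 [HIT]
step 3: bank4 6->14 [CONFLICT]
step 4: bank1 None->4 [EMPTY]
step 5: bank4 14->14 [HIT]
step 6: bank7 None->8 [EMPTY]
step 7: bank4 14->14 [HIT]
step 8: bank5 None->0 [EMPTY]
step 9: bank5 0->0 [HIT]
step 10: bank7 8->5 [CONFLICT]
step 11: bank5 0->13 [CONFLICT]
step 12: bank5 13->13 [HIT]
step 13: bank5 13->14 [CONFLICT]
step 14: bank3 None->1 [EMPTY]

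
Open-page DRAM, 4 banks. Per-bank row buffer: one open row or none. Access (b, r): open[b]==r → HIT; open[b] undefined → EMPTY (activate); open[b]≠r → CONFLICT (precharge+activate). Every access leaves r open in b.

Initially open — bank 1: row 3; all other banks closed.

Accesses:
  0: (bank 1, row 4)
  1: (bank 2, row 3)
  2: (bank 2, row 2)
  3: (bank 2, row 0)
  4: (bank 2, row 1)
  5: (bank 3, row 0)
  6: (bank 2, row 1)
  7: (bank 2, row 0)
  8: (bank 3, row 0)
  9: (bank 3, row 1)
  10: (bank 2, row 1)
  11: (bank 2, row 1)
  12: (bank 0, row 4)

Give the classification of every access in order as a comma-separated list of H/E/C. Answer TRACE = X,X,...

TRACE = C,E,C,C,C,E,H,C,H,C,C,H,E

#0 (1,4) C  (was 3)
#1 (2,3) E
#2 (2,2) C  (was 3)
#3 (2,0) C  (was 2)
#4 (2,1) C  (was 0)
#5 (3,0) E
#6 (2,1) H  (was 1)
#7 (2,0) C  (was 1)
#8 (3,0) H  (was 0)
#9 (3,1) C  (was 0)
#10 (2,1) C  (was 0)
#11 (2,1) H  (was 1)
#12 (0,4) E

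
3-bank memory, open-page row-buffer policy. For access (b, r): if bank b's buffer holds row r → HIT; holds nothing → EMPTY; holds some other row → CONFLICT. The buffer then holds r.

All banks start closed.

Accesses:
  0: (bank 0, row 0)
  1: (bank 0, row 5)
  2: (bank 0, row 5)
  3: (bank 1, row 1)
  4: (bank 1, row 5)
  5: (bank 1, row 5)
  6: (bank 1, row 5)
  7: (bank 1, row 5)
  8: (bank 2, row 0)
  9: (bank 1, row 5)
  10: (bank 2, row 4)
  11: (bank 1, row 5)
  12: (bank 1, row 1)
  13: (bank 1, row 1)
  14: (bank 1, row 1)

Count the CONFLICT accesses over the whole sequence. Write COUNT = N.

step 0: bank0 None->0 [EMPTY]
step 1: bank0 0->5 [CONFLICT]
step 2: bank0 5->5 [HIT]
step 3: bank1 None->1 [EMPTY]
step 4: bank1 1->5 [CONFLICT]
step 5: bank1 5->5 [HIT]
step 6: bank1 5->5 [HIT]
step 7: bank1 5->5 [HIT]
step 8: bank2 None->0 [EMPTY]
step 9: bank1 5->5 [HIT]
step 10: bank2 0->4 [CONFLICT]
step 11: bank1 5->5 [HIT]
step 12: bank1 5->1 [CONFLICT]
step 13: bank1 1->1 [HIT]
step 14: bank1 1->1 [HIT]

COUNT = 4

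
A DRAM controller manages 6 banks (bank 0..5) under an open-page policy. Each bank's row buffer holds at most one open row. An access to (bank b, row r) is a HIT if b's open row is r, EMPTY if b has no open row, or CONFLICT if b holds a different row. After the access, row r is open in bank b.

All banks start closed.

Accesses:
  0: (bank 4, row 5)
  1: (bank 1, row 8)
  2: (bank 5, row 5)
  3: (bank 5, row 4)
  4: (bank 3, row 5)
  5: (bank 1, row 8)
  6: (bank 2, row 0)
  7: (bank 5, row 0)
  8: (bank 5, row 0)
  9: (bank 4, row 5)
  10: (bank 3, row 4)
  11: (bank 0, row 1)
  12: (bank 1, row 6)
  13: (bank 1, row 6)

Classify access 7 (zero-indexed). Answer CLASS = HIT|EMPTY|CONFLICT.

CLASS = CONFLICT

  [0] b4 r5: no row ⇒ E
  [1] b1 r8: no row ⇒ E
  [2] b5 r5: no row ⇒ E
  [3] b5 r4: had r5 ⇒ C
  [4] b3 r5: no row ⇒ E
  [5] b1 r8: had r8 ⇒ H
  [6] b2 r0: no row ⇒ E
  [7] b5 r0: had r4 ⇒ C
  [8] b5 r0: had r0 ⇒ H
  [9] b4 r5: had r5 ⇒ H
  [10] b3 r4: had r5 ⇒ C
  [11] b0 r1: no row ⇒ E
  [12] b1 r6: had r8 ⇒ C
  [13] b1 r6: had r6 ⇒ H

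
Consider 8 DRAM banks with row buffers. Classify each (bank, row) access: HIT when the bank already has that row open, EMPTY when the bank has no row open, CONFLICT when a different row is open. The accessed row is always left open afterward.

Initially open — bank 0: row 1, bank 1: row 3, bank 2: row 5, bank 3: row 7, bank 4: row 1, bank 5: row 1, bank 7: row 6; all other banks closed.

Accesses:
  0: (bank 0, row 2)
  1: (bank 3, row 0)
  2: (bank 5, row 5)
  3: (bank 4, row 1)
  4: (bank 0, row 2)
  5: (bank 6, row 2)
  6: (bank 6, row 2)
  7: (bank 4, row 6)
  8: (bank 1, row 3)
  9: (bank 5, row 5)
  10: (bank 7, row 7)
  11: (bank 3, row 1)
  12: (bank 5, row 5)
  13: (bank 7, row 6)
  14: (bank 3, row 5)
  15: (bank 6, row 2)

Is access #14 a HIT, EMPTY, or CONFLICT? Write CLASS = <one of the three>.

step 0: bank0 1->2 [CONFLICT]
step 1: bank3 7->0 [CONFLICT]
step 2: bank5 1->5 [CONFLICT]
step 3: bank4 1->1 [HIT]
step 4: bank0 2->2 [HIT]
step 5: bank6 None->2 [EMPTY]
step 6: bank6 2->2 [HIT]
step 7: bank4 1->6 [CONFLICT]
step 8: bank1 3->3 [HIT]
step 9: bank5 5->5 [HIT]
step 10: bank7 6->7 [CONFLICT]
step 11: bank3 0->1 [CONFLICT]
step 12: bank5 5->5 [HIT]
step 13: bank7 7->6 [CONFLICT]
step 14: bank3 1->5 [CONFLICT]
step 15: bank6 2->2 [HIT]

CLASS = CONFLICT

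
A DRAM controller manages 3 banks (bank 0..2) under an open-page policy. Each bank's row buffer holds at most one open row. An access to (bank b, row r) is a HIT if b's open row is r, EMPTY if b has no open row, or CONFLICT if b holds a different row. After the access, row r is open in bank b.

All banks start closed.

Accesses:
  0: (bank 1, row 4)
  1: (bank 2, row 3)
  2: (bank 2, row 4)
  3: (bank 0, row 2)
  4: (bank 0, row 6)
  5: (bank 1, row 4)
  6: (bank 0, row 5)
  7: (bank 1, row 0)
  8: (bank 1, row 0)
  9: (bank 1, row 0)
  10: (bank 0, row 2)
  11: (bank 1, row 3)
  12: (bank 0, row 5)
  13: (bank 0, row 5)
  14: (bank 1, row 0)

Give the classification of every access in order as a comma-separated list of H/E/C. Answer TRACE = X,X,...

0: bank 1 row 4 — prev None → EMPTY
1: bank 2 row 3 — prev None → EMPTY
2: bank 2 row 4 — prev 3 → CONFLICT
3: bank 0 row 2 — prev None → EMPTY
4: bank 0 row 6 — prev 2 → CONFLICT
5: bank 1 row 4 — prev 4 → HIT
6: bank 0 row 5 — prev 6 → CONFLICT
7: bank 1 row 0 — prev 4 → CONFLICT
8: bank 1 row 0 — prev 0 → HIT
9: bank 1 row 0 — prev 0 → HIT
10: bank 0 row 2 — prev 5 → CONFLICT
11: bank 1 row 3 — prev 0 → CONFLICT
12: bank 0 row 5 — prev 2 → CONFLICT
13: bank 0 row 5 — prev 5 → HIT
14: bank 1 row 0 — prev 3 → CONFLICT

TRACE = E,E,C,E,C,H,C,C,H,H,C,C,C,H,C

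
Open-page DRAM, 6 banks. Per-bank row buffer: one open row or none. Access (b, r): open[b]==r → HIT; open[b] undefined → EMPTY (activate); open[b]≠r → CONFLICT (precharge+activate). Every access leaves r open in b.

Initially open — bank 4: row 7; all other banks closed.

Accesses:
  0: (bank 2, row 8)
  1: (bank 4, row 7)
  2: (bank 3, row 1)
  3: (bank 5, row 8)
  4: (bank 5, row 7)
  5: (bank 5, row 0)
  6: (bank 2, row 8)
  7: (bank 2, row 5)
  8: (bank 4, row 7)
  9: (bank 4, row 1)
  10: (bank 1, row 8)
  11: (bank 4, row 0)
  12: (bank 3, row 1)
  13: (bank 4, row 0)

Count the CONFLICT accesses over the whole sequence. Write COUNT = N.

COUNT = 5

#0 (2,8) E
#1 (4,7) H  (was 7)
#2 (3,1) E
#3 (5,8) E
#4 (5,7) C  (was 8)
#5 (5,0) C  (was 7)
#6 (2,8) H  (was 8)
#7 (2,5) C  (was 8)
#8 (4,7) H  (was 7)
#9 (4,1) C  (was 7)
#10 (1,8) E
#11 (4,0) C  (was 1)
#12 (3,1) H  (was 1)
#13 (4,0) H  (was 0)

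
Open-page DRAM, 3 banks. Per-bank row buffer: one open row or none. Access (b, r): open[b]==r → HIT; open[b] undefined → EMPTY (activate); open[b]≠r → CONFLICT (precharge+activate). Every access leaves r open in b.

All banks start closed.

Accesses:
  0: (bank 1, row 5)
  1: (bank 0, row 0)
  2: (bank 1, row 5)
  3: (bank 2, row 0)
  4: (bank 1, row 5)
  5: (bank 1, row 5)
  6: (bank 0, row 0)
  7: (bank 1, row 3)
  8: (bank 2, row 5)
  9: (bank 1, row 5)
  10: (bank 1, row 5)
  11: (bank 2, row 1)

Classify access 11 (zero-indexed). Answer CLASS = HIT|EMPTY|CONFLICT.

CLASS = CONFLICT

#0 (1,5) E
#1 (0,0) E
#2 (1,5) H  (was 5)
#3 (2,0) E
#4 (1,5) H  (was 5)
#5 (1,5) H  (was 5)
#6 (0,0) H  (was 0)
#7 (1,3) C  (was 5)
#8 (2,5) C  (was 0)
#9 (1,5) C  (was 3)
#10 (1,5) H  (was 5)
#11 (2,1) C  (was 5)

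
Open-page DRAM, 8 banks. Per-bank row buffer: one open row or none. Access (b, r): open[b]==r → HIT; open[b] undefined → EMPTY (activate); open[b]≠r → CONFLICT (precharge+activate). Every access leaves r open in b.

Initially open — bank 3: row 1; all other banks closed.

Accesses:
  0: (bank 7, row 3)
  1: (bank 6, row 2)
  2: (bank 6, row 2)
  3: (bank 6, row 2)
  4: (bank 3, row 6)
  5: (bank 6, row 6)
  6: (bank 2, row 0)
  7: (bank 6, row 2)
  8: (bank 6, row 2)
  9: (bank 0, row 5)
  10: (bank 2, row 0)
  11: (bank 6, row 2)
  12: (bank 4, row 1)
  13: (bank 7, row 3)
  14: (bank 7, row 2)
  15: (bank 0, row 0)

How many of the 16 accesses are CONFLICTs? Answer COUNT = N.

step 0: bank7 None->3 [EMPTY]
step 1: bank6 None->2 [EMPTY]
step 2: bank6 2->2 [HIT]
step 3: bank6 2->2 [HIT]
step 4: bank3 1->6 [CONFLICT]
step 5: bank6 2->6 [CONFLICT]
step 6: bank2 None->0 [EMPTY]
step 7: bank6 6->2 [CONFLICT]
step 8: bank6 2->2 [HIT]
step 9: bank0 None->5 [EMPTY]
step 10: bank2 0->0 [HIT]
step 11: bank6 2->2 [HIT]
step 12: bank4 None->1 [EMPTY]
step 13: bank7 3->3 [HIT]
step 14: bank7 3->2 [CONFLICT]
step 15: bank0 5->0 [CONFLICT]

COUNT = 5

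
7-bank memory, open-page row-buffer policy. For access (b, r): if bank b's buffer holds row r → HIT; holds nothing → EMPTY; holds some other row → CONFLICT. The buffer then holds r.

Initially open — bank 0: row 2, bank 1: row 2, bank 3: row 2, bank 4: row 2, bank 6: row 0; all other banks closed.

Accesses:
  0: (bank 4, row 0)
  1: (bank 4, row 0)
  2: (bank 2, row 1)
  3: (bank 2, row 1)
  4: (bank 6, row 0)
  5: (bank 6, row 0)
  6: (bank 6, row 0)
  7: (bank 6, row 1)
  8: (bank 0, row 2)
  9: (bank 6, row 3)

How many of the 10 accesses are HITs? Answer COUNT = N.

  [0] b4 r0: had r2 ⇒ C
  [1] b4 r0: had r0 ⇒ H
  [2] b2 r1: no row ⇒ E
  [3] b2 r1: had r1 ⇒ H
  [4] b6 r0: had r0 ⇒ H
  [5] b6 r0: had r0 ⇒ H
  [6] b6 r0: had r0 ⇒ H
  [7] b6 r1: had r0 ⇒ C
  [8] b0 r2: had r2 ⇒ H
  [9] b6 r3: had r1 ⇒ C

COUNT = 6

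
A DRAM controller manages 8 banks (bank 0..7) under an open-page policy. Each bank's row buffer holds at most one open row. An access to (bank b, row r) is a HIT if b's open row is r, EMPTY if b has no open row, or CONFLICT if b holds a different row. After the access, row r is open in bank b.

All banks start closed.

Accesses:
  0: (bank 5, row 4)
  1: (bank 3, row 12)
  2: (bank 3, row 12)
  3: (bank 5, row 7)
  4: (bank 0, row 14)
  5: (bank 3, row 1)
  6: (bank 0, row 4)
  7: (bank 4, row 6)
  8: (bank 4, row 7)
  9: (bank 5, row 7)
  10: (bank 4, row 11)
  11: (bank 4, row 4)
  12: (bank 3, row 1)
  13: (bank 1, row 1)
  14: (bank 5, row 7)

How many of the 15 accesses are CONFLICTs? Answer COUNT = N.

#0 (5,4) E
#1 (3,12) E
#2 (3,12) H  (was 12)
#3 (5,7) C  (was 4)
#4 (0,14) E
#5 (3,1) C  (was 12)
#6 (0,4) C  (was 14)
#7 (4,6) E
#8 (4,7) C  (was 6)
#9 (5,7) H  (was 7)
#10 (4,11) C  (was 7)
#11 (4,4) C  (was 11)
#12 (3,1) H  (was 1)
#13 (1,1) E
#14 (5,7) H  (was 7)

COUNT = 6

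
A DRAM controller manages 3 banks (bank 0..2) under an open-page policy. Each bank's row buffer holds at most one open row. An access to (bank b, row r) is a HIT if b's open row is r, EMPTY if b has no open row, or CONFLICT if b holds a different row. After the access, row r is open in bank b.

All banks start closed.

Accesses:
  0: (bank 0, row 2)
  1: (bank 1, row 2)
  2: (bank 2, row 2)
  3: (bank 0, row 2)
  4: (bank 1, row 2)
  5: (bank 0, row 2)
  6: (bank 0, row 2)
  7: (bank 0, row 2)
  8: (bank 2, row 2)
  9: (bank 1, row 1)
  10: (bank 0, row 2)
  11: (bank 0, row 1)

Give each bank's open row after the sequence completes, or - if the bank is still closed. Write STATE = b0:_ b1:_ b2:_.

step 0: bank0 None->2 [EMPTY]
step 1: bank1 None->2 [EMPTY]
step 2: bank2 None->2 [EMPTY]
step 3: bank0 2->2 [HIT]
step 4: bank1 2->2 [HIT]
step 5: bank0 2->2 [HIT]
step 6: bank0 2->2 [HIT]
step 7: bank0 2->2 [HIT]
step 8: bank2 2->2 [HIT]
step 9: bank1 2->1 [CONFLICT]
step 10: bank0 2->2 [HIT]
step 11: bank0 2->1 [CONFLICT]

STATE = b0:1 b1:1 b2:2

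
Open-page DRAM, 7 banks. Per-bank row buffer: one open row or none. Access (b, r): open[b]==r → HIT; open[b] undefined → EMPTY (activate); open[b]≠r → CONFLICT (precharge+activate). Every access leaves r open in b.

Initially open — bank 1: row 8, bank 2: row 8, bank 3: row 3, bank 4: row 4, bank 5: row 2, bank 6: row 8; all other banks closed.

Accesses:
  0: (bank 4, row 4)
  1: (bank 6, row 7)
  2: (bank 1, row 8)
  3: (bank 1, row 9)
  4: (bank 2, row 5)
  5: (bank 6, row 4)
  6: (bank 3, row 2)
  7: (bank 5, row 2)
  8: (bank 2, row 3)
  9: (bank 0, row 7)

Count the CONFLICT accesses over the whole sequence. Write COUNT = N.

0: bank 4 row 4 — prev 4 → HIT
1: bank 6 row 7 — prev 8 → CONFLICT
2: bank 1 row 8 — prev 8 → HIT
3: bank 1 row 9 — prev 8 → CONFLICT
4: bank 2 row 5 — prev 8 → CONFLICT
5: bank 6 row 4 — prev 7 → CONFLICT
6: bank 3 row 2 — prev 3 → CONFLICT
7: bank 5 row 2 — prev 2 → HIT
8: bank 2 row 3 — prev 5 → CONFLICT
9: bank 0 row 7 — prev None → EMPTY

COUNT = 6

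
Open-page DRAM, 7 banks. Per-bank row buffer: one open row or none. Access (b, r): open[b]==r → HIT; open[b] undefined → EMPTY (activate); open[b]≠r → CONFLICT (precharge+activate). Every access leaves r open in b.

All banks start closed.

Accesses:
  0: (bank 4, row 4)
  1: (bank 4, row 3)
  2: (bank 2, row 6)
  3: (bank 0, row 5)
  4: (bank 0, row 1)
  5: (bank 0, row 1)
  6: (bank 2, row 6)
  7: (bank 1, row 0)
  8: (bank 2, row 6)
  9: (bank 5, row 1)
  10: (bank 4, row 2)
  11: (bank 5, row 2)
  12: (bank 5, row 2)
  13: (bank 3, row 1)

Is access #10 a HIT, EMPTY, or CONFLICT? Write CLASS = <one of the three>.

  [0] b4 r4: no row ⇒ E
  [1] b4 r3: had r4 ⇒ C
  [2] b2 r6: no row ⇒ E
  [3] b0 r5: no row ⇒ E
  [4] b0 r1: had r5 ⇒ C
  [5] b0 r1: had r1 ⇒ H
  [6] b2 r6: had r6 ⇒ H
  [7] b1 r0: no row ⇒ E
  [8] b2 r6: had r6 ⇒ H
  [9] b5 r1: no row ⇒ E
  [10] b4 r2: had r3 ⇒ C
  [11] b5 r2: had r1 ⇒ C
  [12] b5 r2: had r2 ⇒ H
  [13] b3 r1: no row ⇒ E

CLASS = CONFLICT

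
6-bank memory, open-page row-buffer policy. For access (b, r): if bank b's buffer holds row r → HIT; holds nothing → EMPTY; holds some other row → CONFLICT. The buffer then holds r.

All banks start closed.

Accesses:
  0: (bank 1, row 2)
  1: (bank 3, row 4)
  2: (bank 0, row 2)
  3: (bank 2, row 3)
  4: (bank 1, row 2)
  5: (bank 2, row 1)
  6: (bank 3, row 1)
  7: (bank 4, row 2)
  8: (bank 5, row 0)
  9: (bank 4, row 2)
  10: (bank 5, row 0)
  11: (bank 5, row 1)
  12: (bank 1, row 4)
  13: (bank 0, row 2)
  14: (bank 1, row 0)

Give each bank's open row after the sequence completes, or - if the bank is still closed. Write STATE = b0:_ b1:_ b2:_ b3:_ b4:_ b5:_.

step 0: bank1 None->2 [EMPTY]
step 1: bank3 None->4 [EMPTY]
step 2: bank0 None->2 [EMPTY]
step 3: bank2 None->3 [EMPTY]
step 4: bank1 2->2 [HIT]
step 5: bank2 3->1 [CONFLICT]
step 6: bank3 4->1 [CONFLICT]
step 7: bank4 None->2 [EMPTY]
step 8: bank5 None->0 [EMPTY]
step 9: bank4 2->2 [HIT]
step 10: bank5 0->0 [HIT]
step 11: bank5 0->1 [CONFLICT]
step 12: bank1 2->4 [CONFLICT]
step 13: bank0 2->2 [HIT]
step 14: bank1 4->0 [CONFLICT]

STATE = b0:2 b1:0 b2:1 b3:1 b4:2 b5:1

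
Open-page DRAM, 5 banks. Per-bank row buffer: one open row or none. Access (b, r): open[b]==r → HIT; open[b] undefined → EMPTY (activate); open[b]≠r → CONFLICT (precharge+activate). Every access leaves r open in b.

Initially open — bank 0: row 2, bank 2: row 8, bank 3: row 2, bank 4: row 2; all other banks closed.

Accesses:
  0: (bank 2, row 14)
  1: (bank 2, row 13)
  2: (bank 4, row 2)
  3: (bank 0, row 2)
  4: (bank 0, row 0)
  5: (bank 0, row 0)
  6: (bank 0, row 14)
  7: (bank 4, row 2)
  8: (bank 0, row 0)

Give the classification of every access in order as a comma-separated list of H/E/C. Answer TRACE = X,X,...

0: bank 2 row 14 — prev 8 → CONFLICT
1: bank 2 row 13 — prev 14 → CONFLICT
2: bank 4 row 2 — prev 2 → HIT
3: bank 0 row 2 — prev 2 → HIT
4: bank 0 row 0 — prev 2 → CONFLICT
5: bank 0 row 0 — prev 0 → HIT
6: bank 0 row 14 — prev 0 → CONFLICT
7: bank 4 row 2 — prev 2 → HIT
8: bank 0 row 0 — prev 14 → CONFLICT

TRACE = C,C,H,H,C,H,C,H,C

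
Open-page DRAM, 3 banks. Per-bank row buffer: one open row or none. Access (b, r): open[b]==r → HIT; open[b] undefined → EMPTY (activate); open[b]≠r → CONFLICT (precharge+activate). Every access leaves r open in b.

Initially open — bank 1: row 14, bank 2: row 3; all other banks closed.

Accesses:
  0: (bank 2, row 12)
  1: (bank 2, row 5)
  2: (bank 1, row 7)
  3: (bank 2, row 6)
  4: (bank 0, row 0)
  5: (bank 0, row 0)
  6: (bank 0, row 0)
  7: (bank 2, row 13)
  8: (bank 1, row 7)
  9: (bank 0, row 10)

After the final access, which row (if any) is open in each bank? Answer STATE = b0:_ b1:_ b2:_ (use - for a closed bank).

STATE = b0:10 b1:7 b2:13

  [0] b2 r12: had r3 ⇒ C
  [1] b2 r5: had r12 ⇒ C
  [2] b1 r7: had r14 ⇒ C
  [3] b2 r6: had r5 ⇒ C
  [4] b0 r0: no row ⇒ E
  [5] b0 r0: had r0 ⇒ H
  [6] b0 r0: had r0 ⇒ H
  [7] b2 r13: had r6 ⇒ C
  [8] b1 r7: had r7 ⇒ H
  [9] b0 r10: had r0 ⇒ C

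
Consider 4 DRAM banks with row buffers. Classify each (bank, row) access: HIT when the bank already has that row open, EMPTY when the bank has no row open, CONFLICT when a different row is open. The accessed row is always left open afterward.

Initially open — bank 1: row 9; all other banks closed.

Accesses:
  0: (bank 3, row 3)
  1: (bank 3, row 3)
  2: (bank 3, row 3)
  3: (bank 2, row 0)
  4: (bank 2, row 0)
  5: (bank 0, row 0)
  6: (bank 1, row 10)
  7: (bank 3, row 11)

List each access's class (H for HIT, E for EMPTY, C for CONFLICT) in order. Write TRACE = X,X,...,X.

  [0] b3 r3: no row ⇒ E
  [1] b3 r3: had r3 ⇒ H
  [2] b3 r3: had r3 ⇒ H
  [3] b2 r0: no row ⇒ E
  [4] b2 r0: had r0 ⇒ H
  [5] b0 r0: no row ⇒ E
  [6] b1 r10: had r9 ⇒ C
  [7] b3 r11: had r3 ⇒ C

TRACE = E,H,H,E,H,E,C,C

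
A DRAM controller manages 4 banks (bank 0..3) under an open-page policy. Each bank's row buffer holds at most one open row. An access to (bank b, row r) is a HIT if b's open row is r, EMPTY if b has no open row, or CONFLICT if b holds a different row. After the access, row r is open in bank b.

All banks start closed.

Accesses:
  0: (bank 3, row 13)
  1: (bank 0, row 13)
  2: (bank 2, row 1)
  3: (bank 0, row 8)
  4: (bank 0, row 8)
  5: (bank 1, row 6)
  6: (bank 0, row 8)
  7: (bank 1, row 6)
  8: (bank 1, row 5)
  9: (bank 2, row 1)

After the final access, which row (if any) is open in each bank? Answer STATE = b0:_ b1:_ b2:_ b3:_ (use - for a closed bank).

STATE = b0:8 b1:5 b2:1 b3:13

#0 (3,13) E
#1 (0,13) E
#2 (2,1) E
#3 (0,8) C  (was 13)
#4 (0,8) H  (was 8)
#5 (1,6) E
#6 (0,8) H  (was 8)
#7 (1,6) H  (was 6)
#8 (1,5) C  (was 6)
#9 (2,1) H  (was 1)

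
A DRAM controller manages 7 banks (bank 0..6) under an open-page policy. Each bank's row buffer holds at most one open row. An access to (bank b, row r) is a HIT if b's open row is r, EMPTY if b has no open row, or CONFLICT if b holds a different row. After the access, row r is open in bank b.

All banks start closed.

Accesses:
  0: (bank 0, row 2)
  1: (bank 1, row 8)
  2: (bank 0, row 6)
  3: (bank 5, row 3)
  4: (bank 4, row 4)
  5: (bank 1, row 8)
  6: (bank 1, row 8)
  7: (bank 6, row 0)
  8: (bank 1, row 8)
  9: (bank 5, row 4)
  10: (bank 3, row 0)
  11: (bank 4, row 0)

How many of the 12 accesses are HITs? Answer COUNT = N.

0: bank 0 row 2 — prev None → EMPTY
1: bank 1 row 8 — prev None → EMPTY
2: bank 0 row 6 — prev 2 → CONFLICT
3: bank 5 row 3 — prev None → EMPTY
4: bank 4 row 4 — prev None → EMPTY
5: bank 1 row 8 — prev 8 → HIT
6: bank 1 row 8 — prev 8 → HIT
7: bank 6 row 0 — prev None → EMPTY
8: bank 1 row 8 — prev 8 → HIT
9: bank 5 row 4 — prev 3 → CONFLICT
10: bank 3 row 0 — prev None → EMPTY
11: bank 4 row 0 — prev 4 → CONFLICT

COUNT = 3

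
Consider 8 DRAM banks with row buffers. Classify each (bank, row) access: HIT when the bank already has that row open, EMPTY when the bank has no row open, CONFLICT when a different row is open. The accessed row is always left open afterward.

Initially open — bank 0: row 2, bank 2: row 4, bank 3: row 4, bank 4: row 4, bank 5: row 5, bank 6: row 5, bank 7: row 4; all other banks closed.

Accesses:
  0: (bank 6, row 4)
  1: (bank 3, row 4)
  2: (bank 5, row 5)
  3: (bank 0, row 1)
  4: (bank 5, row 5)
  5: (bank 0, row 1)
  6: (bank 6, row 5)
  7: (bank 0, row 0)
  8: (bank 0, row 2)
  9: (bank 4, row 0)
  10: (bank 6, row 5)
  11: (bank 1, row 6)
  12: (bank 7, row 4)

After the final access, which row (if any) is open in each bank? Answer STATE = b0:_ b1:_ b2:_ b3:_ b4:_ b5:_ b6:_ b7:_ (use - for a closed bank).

STATE = b0:2 b1:6 b2:4 b3:4 b4:0 b5:5 b6:5 b7:4

  [0] b6 r4: had r5 ⇒ C
  [1] b3 r4: had r4 ⇒ H
  [2] b5 r5: had r5 ⇒ H
  [3] b0 r1: had r2 ⇒ C
  [4] b5 r5: had r5 ⇒ H
  [5] b0 r1: had r1 ⇒ H
  [6] b6 r5: had r4 ⇒ C
  [7] b0 r0: had r1 ⇒ C
  [8] b0 r2: had r0 ⇒ C
  [9] b4 r0: had r4 ⇒ C
  [10] b6 r5: had r5 ⇒ H
  [11] b1 r6: no row ⇒ E
  [12] b7 r4: had r4 ⇒ H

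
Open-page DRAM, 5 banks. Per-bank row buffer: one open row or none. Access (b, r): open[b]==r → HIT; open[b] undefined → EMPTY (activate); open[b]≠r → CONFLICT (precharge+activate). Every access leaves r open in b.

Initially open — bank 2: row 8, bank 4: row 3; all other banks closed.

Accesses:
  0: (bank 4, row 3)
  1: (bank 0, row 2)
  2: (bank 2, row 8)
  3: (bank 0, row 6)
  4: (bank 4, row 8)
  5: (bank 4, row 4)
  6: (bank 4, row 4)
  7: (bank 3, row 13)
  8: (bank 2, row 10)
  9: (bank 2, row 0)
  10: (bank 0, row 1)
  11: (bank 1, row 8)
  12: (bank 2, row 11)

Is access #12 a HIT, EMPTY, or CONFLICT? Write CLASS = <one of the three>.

step 0: bank4 3->3 [HIT]
step 1: bank0 None->2 [EMPTY]
step 2: bank2 8->8 [HIT]
step 3: bank0 2->6 [CONFLICT]
step 4: bank4 3->8 [CONFLICT]
step 5: bank4 8->4 [CONFLICT]
step 6: bank4 4->4 [HIT]
step 7: bank3 None->13 [EMPTY]
step 8: bank2 8->10 [CONFLICT]
step 9: bank2 10->0 [CONFLICT]
step 10: bank0 6->1 [CONFLICT]
step 11: bank1 None->8 [EMPTY]
step 12: bank2 0->11 [CONFLICT]

CLASS = CONFLICT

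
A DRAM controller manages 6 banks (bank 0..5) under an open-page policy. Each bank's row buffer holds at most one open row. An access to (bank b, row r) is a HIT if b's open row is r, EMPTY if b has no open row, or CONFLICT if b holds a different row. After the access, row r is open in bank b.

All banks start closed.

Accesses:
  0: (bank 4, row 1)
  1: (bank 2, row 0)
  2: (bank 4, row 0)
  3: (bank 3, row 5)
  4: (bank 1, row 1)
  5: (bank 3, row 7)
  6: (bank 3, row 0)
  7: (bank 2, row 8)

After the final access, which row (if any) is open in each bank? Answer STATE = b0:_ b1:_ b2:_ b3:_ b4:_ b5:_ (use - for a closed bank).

STATE = b0:- b1:1 b2:8 b3:0 b4:0 b5:-

  [0] b4 r1: no row ⇒ E
  [1] b2 r0: no row ⇒ E
  [2] b4 r0: had r1 ⇒ C
  [3] b3 r5: no row ⇒ E
  [4] b1 r1: no row ⇒ E
  [5] b3 r7: had r5 ⇒ C
  [6] b3 r0: had r7 ⇒ C
  [7] b2 r8: had r0 ⇒ C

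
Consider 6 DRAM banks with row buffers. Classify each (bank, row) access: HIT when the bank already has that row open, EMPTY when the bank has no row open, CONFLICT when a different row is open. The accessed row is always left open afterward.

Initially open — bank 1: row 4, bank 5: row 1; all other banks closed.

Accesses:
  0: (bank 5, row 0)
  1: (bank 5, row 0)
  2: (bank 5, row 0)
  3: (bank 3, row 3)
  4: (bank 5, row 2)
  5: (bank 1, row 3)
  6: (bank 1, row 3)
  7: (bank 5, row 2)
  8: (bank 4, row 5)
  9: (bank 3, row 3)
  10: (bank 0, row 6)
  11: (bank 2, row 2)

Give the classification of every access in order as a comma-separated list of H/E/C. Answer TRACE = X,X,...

TRACE = C,H,H,E,C,C,H,H,E,H,E,E

step 0: bank5 1->0 [CONFLICT]
step 1: bank5 0->0 [HIT]
step 2: bank5 0->0 [HIT]
step 3: bank3 None->3 [EMPTY]
step 4: bank5 0->2 [CONFLICT]
step 5: bank1 4->3 [CONFLICT]
step 6: bank1 3->3 [HIT]
step 7: bank5 2->2 [HIT]
step 8: bank4 None->5 [EMPTY]
step 9: bank3 3->3 [HIT]
step 10: bank0 None->6 [EMPTY]
step 11: bank2 None->2 [EMPTY]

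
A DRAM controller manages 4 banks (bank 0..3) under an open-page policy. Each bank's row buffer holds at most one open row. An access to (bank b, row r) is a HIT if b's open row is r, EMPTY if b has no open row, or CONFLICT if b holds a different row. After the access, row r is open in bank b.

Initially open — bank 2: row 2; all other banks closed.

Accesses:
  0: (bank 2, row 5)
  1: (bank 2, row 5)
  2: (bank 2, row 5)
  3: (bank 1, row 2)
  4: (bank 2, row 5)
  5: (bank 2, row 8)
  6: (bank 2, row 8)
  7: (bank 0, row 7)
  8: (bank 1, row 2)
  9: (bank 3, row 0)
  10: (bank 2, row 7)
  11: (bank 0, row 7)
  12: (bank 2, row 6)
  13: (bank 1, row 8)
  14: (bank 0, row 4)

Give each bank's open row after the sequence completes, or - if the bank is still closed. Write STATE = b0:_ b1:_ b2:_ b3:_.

0: bank 2 row 5 — prev 2 → CONFLICT
1: bank 2 row 5 — prev 5 → HIT
2: bank 2 row 5 — prev 5 → HIT
3: bank 1 row 2 — prev None → EMPTY
4: bank 2 row 5 — prev 5 → HIT
5: bank 2 row 8 — prev 5 → CONFLICT
6: bank 2 row 8 — prev 8 → HIT
7: bank 0 row 7 — prev None → EMPTY
8: bank 1 row 2 — prev 2 → HIT
9: bank 3 row 0 — prev None → EMPTY
10: bank 2 row 7 — prev 8 → CONFLICT
11: bank 0 row 7 — prev 7 → HIT
12: bank 2 row 6 — prev 7 → CONFLICT
13: bank 1 row 8 — prev 2 → CONFLICT
14: bank 0 row 4 — prev 7 → CONFLICT

STATE = b0:4 b1:8 b2:6 b3:0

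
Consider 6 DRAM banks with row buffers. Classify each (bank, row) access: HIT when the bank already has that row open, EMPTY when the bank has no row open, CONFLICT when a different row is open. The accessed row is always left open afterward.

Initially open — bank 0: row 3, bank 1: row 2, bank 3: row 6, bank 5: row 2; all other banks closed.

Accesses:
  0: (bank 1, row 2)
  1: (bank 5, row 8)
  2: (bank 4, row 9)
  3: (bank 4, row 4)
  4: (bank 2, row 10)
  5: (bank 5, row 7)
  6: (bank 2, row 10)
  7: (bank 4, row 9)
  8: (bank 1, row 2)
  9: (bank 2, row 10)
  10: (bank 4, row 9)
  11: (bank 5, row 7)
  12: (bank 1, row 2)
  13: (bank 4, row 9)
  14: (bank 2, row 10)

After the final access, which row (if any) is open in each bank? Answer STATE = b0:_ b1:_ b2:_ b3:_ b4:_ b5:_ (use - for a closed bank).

#0 (1,2) H  (was 2)
#1 (5,8) C  (was 2)
#2 (4,9) E
#3 (4,4) C  (was 9)
#4 (2,10) E
#5 (5,7) C  (was 8)
#6 (2,10) H  (was 10)
#7 (4,9) C  (was 4)
#8 (1,2) H  (was 2)
#9 (2,10) H  (was 10)
#10 (4,9) H  (was 9)
#11 (5,7) H  (was 7)
#12 (1,2) H  (was 2)
#13 (4,9) H  (was 9)
#14 (2,10) H  (was 10)

STATE = b0:3 b1:2 b2:10 b3:6 b4:9 b5:7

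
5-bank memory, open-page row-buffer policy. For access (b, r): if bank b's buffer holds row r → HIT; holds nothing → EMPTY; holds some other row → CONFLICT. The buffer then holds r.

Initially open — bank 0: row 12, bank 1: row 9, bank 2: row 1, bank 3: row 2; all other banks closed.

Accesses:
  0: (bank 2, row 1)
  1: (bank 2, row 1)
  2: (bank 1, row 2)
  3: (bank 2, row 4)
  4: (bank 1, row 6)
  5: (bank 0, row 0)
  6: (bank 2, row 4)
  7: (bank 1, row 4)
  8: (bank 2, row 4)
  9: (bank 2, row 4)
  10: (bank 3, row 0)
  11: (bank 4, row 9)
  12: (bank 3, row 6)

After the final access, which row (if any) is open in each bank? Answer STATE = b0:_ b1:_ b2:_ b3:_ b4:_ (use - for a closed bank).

STATE = b0:0 b1:4 b2:4 b3:6 b4:9

0: bank 2 row 1 — prev 1 → HIT
1: bank 2 row 1 — prev 1 → HIT
2: bank 1 row 2 — prev 9 → CONFLICT
3: bank 2 row 4 — prev 1 → CONFLICT
4: bank 1 row 6 — prev 2 → CONFLICT
5: bank 0 row 0 — prev 12 → CONFLICT
6: bank 2 row 4 — prev 4 → HIT
7: bank 1 row 4 — prev 6 → CONFLICT
8: bank 2 row 4 — prev 4 → HIT
9: bank 2 row 4 — prev 4 → HIT
10: bank 3 row 0 — prev 2 → CONFLICT
11: bank 4 row 9 — prev None → EMPTY
12: bank 3 row 6 — prev 0 → CONFLICT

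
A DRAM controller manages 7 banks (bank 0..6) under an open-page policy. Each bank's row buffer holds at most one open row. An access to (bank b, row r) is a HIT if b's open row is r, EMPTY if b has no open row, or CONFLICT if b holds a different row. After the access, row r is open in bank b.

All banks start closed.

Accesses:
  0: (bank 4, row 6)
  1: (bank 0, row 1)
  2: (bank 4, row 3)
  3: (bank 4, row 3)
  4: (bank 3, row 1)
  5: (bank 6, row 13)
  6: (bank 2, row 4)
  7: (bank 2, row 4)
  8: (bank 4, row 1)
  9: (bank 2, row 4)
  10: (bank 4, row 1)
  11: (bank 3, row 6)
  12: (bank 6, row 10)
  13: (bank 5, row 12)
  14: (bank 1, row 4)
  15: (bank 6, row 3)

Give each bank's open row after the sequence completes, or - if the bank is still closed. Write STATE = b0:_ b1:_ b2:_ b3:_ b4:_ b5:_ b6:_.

step 0: bank4 None->6 [EMPTY]
step 1: bank0 None->1 [EMPTY]
step 2: bank4 6->3 [CONFLICT]
step 3: bank4 3->3 [HIT]
step 4: bank3 None->1 [EMPTY]
step 5: bank6 None->13 [EMPTY]
step 6: bank2 None->4 [EMPTY]
step 7: bank2 4->4 [HIT]
step 8: bank4 3->1 [CONFLICT]
step 9: bank2 4->4 [HIT]
step 10: bank4 1->1 [HIT]
step 11: bank3 1->6 [CONFLICT]
step 12: bank6 13->10 [CONFLICT]
step 13: bank5 None->12 [EMPTY]
step 14: bank1 None->4 [EMPTY]
step 15: bank6 10->3 [CONFLICT]

STATE = b0:1 b1:4 b2:4 b3:6 b4:1 b5:12 b6:3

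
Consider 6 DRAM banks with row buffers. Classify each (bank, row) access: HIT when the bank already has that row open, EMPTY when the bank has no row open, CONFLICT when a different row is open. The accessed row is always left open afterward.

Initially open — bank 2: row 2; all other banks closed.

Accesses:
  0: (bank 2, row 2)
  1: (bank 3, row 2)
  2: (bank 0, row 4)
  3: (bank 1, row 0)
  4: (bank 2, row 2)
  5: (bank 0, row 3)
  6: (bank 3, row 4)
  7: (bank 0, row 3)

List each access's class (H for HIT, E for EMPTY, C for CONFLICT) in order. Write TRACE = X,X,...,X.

step 0: bank2 2->2 [HIT]
step 1: bank3 None->2 [EMPTY]
step 2: bank0 None->4 [EMPTY]
step 3: bank1 None->0 [EMPTY]
step 4: bank2 2->2 [HIT]
step 5: bank0 4->3 [CONFLICT]
step 6: bank3 2->4 [CONFLICT]
step 7: bank0 3->3 [HIT]

TRACE = H,E,E,E,H,C,C,H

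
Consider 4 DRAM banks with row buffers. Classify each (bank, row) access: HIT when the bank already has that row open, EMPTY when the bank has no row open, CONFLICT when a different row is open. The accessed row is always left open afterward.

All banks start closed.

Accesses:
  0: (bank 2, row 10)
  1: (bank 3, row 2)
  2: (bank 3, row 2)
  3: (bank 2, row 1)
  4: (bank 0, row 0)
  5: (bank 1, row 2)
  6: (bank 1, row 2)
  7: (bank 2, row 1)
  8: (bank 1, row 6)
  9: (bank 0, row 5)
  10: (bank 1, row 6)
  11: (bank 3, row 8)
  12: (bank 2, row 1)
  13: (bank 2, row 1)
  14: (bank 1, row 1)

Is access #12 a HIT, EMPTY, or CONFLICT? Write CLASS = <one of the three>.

CLASS = HIT

#0 (2,10) E
#1 (3,2) E
#2 (3,2) H  (was 2)
#3 (2,1) C  (was 10)
#4 (0,0) E
#5 (1,2) E
#6 (1,2) H  (was 2)
#7 (2,1) H  (was 1)
#8 (1,6) C  (was 2)
#9 (0,5) C  (was 0)
#10 (1,6) H  (was 6)
#11 (3,8) C  (was 2)
#12 (2,1) H  (was 1)
#13 (2,1) H  (was 1)
#14 (1,1) C  (was 6)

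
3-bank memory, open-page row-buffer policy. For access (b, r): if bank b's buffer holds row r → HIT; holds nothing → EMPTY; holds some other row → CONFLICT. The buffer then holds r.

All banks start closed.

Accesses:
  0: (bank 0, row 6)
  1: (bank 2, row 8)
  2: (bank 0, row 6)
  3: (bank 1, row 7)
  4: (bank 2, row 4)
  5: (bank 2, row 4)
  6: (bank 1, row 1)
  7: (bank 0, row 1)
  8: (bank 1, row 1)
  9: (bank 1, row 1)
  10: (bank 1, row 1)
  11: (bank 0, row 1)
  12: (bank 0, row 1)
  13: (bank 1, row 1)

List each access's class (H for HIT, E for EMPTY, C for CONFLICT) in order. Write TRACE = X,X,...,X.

#0 (0,6) E
#1 (2,8) E
#2 (0,6) H  (was 6)
#3 (1,7) E
#4 (2,4) C  (was 8)
#5 (2,4) H  (was 4)
#6 (1,1) C  (was 7)
#7 (0,1) C  (was 6)
#8 (1,1) H  (was 1)
#9 (1,1) H  (was 1)
#10 (1,1) H  (was 1)
#11 (0,1) H  (was 1)
#12 (0,1) H  (was 1)
#13 (1,1) H  (was 1)

TRACE = E,E,H,E,C,H,C,C,H,H,H,H,H,H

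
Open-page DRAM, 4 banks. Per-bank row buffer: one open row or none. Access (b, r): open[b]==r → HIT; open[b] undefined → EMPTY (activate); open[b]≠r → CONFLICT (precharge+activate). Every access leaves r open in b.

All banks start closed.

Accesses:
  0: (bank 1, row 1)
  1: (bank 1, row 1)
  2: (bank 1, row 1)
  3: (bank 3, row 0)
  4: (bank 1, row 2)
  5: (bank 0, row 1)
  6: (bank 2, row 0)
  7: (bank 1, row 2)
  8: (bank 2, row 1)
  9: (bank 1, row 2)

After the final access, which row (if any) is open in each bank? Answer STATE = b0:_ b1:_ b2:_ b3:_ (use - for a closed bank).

STATE = b0:1 b1:2 b2:1 b3:0

#0 (1,1) E
#1 (1,1) H  (was 1)
#2 (1,1) H  (was 1)
#3 (3,0) E
#4 (1,2) C  (was 1)
#5 (0,1) E
#6 (2,0) E
#7 (1,2) H  (was 2)
#8 (2,1) C  (was 0)
#9 (1,2) H  (was 2)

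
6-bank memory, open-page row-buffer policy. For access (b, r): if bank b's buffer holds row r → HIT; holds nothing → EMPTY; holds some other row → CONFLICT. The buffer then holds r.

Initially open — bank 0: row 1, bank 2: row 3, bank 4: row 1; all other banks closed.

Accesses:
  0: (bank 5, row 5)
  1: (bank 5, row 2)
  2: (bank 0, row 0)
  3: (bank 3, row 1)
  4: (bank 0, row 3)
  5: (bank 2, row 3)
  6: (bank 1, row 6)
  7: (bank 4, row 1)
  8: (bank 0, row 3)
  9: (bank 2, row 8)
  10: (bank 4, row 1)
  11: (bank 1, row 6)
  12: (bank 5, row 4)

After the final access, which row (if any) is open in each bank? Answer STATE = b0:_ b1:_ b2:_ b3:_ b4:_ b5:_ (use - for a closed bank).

step 0: bank5 None->5 [EMPTY]
step 1: bank5 5->2 [CONFLICT]
step 2: bank0 1->0 [CONFLICT]
step 3: bank3 None->1 [EMPTY]
step 4: bank0 0->3 [CONFLICT]
step 5: bank2 3->3 [HIT]
step 6: bank1 None->6 [EMPTY]
step 7: bank4 1->1 [HIT]
step 8: bank0 3->3 [HIT]
step 9: bank2 3->8 [CONFLICT]
step 10: bank4 1->1 [HIT]
step 11: bank1 6->6 [HIT]
step 12: bank5 2->4 [CONFLICT]

STATE = b0:3 b1:6 b2:8 b3:1 b4:1 b5:4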